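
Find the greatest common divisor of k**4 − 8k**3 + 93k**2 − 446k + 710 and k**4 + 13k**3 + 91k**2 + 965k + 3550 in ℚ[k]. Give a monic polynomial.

Euclidean algorithm in ℚ[k]:
  k**4 − 8k**3 + 93k**2 − 446k + 710 = (k**4 + 13k**3 + 91k**2 + 965k + 3550) + (−21k**3 + 2k**2 − 1411k − 2840)
  k**4 + 13k**3 + 91k**2 + 965k + 3550 = (−(1/21)k − 275/441)(−21k**3 + 2k**2 − 1411k − 2840) + ((11050/441)k**2 − (22100/441)k + 784550/441)
  −21k**3 + 2k**2 − 1411k − 2840 = (−(9261/11050)k − 1764/1105)((11050/441)k**2 − (22100/441)k + 784550/441) + (0)
Last nonzero remainder: (11050/441)k**2 − (22100/441)k + 784550/441. Dividing through by 11050/441 gives the monic gcd k**2 − 2k + 71.

k**2 − 2k + 71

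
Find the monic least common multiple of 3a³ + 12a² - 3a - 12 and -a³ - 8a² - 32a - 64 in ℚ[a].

By polynomial division,
  3a³ + 12a² - 3a - 12 = (-3)(-a³ - 8a² - 32a - 64) + (-12a² - 99a - 204)
  -a³ - 8a² - 32a - 64 = ((1/12)a - 1/48)(-12a² - 99a - 204) + (-(273/16)a - 273/4)
  -12a² - 99a - 204 = ((64/91)a + 272/91)(-(273/16)a - 273/4) + (0)
Last nonzero remainder: -(273/16)a - 273/4. Dividing through by -273/16 gives the monic gcd a + 4.
Then lcm(f, g) = f·g / gcd(f, g); expanding and making the result monic gives the answer.

a⁵ + 8a⁴ + 31a³ + 56a² - 32a - 64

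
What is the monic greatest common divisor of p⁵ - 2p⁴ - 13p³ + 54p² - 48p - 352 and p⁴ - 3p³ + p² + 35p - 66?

Apply the Euclidean algorithm:
  p⁵ - 2p⁴ - 13p³ + 54p² - 48p - 352 = (p + 1)(p⁴ - 3p³ + p² + 35p - 66) + (-11p³ + 18p² - 17p - 286)
  p⁴ - 3p³ + p² + 35p - 66 = (-(1/11)p + 15/121)(-11p³ + 18p² - 17p - 286) + (-(336/121)p² + (1344/121)p - 336/11)
  -11p³ + 18p² - 17p - 286 = ((1331/336)p + 1573/168)(-(336/121)p² + (1344/121)p - 336/11) + (0)
Last nonzero remainder: -(336/121)p² + (1344/121)p - 336/11. Dividing through by -336/121 gives the monic gcd p² - 4p + 11.

p² - 4p + 11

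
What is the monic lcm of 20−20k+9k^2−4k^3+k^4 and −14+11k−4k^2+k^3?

140−180k+123k^2−66k^3+24k^4−6k^5+k^6

By polynomial division,
  k^4−4k^3+9k^2−20k+20 = (k)(k^3−4k^2+11k−14) + (−2k^2−6k+20)
  k^3−4k^2+11k−14 = (−(1/2)k+7/2)(−2k^2−6k+20) + (42k−84)
  −2k^2−6k+20 = (−(1/21)k−5/21)(42k−84) + (0)
Last nonzero remainder: 42k−84. Dividing through by 42 gives the monic gcd k−2.
Then lcm(f, g) = f·g / gcd(f, g); expanding and making the result monic gives the answer.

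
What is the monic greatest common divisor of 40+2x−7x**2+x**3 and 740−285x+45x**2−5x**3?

Euclidean algorithm in ℚ[x]:
  x**3−7x**2+2x+40 = (−1/5)(−5x**3+45x**2−285x+740) + (2x**2−55x+188)
  −5x**3+45x**2−285x+740 = (−(5/2)x−185/4)(2x**2−55x+188) + (−(9435/4)x+9435)
  2x**2−55x+188 = (−(8/9435)x+188/9435)(−(9435/4)x+9435) + (0)
Last nonzero remainder: −(9435/4)x+9435. Dividing through by −9435/4 gives the monic gcd x−4.

−4+x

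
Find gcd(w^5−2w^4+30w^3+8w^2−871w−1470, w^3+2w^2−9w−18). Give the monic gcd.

w^2+5w+6

Euclidean algorithm in ℚ[w]:
  w^5−2w^4+30w^3+8w^2−871w−1470 = (w^2−4w+47)(w^3+2w^2−9w−18) + (−104w^2−520w−624)
  w^3+2w^2−9w−18 = (−(1/104)w+3/104)(−104w^2−520w−624) + (0)
Last nonzero remainder: −104w^2−520w−624. Dividing through by −104 gives the monic gcd w^2+5w+6.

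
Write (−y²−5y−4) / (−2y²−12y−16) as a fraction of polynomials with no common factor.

(y+1)/(2y+4)

By polynomial division,
  −y²−5y−4 = (1/2)(−2y²−12y−16) + (y+4)
  −2y²−12y−16 = (−2y−4)(y+4) + (0)
The last nonzero remainder y+4 is already monic.
Cancel y+4 from numerator and denominator to get the reduced form.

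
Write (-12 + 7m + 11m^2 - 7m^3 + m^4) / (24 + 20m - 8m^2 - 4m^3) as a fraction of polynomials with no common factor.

(12 - 19m + 8m^2 - m^3)/(-24 + 4m + 4m^2)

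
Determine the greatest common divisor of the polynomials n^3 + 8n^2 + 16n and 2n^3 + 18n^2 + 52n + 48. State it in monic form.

Apply the Euclidean algorithm:
  n^3 + 8n^2 + 16n = (1/2)(2n^3 + 18n^2 + 52n + 48) + (-n^2 - 10n - 24)
  2n^3 + 18n^2 + 52n + 48 = (-2n + 2)(-n^2 - 10n - 24) + (24n + 96)
  -n^2 - 10n - 24 = (-(1/24)n - 1/4)(24n + 96) + (0)
Last nonzero remainder: 24n + 96. Dividing through by 24 gives the monic gcd n + 4.

n + 4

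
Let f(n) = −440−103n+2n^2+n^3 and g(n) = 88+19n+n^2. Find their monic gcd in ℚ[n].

Euclidean algorithm in ℚ[n]:
  n^3+2n^2−103n−440 = (n−17)(n^2+19n+88) + (132n+1056)
  n^2+19n+88 = ((1/132)n+1/12)(132n+1056) + (0)
Last nonzero remainder: 132n+1056. Dividing through by 132 gives the monic gcd n+8.

8+n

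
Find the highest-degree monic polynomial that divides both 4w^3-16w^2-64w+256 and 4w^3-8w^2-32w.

Euclidean algorithm in ℚ[w]:
  4w^3-16w^2-64w+256 = (4w^3-8w^2-32w) + (-8w^2-32w+256)
  4w^3-8w^2-32w = (-(1/2)w+3)(-8w^2-32w+256) + (192w-768)
  -8w^2-32w+256 = (-(1/24)w-1/3)(192w-768) + (0)
Last nonzero remainder: 192w-768. Dividing through by 192 gives the monic gcd w-4.

w-4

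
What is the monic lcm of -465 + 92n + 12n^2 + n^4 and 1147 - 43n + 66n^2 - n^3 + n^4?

Repeated division with remainder:
  n^4 + 12n^2 + 92n - 465 = (n^4 - n^3 + 66n^2 - 43n + 1147) + (n^3 - 54n^2 + 135n - 1612)
  n^4 - n^3 + 66n^2 - 43n + 1147 = (n + 53)(n^3 - 54n^2 + 135n - 1612) + (2793n^2 - 5586n + 86583)
  n^3 - 54n^2 + 135n - 1612 = ((1/2793)n - 52/2793)(2793n^2 - 5586n + 86583) + (0)
Last nonzero remainder: 2793n^2 - 5586n + 86583. Dividing through by 2793 gives the monic gcd n^2 - 2n + 31.
Then lcm(f, g) = f·g / gcd(f, g); expanding and making the result monic gives the answer.

-17205 + 2939n + 71n^2 + 104n^3 + 49n^4 + n^5 + n^6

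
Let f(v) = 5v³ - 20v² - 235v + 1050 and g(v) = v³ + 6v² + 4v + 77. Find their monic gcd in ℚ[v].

By polynomial division,
  5v³ - 20v² - 235v + 1050 = (5)(v³ + 6v² + 4v + 77) + (-50v² - 255v + 665)
  v³ + 6v² + 4v + 77 = (-(1/50)v - 9/500)(-50v² - 255v + 665) + ((1271/100)v + 8897/100)
  -50v² - 255v + 665 = (-(5000/1271)v + 9500/1271)((1271/100)v + 8897/100) + (0)
Last nonzero remainder: (1271/100)v + 8897/100. Dividing through by 1271/100 gives the monic gcd v + 7.

v + 7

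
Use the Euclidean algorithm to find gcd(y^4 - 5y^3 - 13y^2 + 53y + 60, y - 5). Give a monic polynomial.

y - 5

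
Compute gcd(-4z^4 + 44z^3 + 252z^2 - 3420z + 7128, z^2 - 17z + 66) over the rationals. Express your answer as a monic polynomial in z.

z^2 - 17z + 66

Repeated division with remainder:
  -4z^4 + 44z^3 + 252z^2 - 3420z + 7128 = (-4z^2 - 24z + 108)(z^2 - 17z + 66) + (0)
The last nonzero remainder z^2 - 17z + 66 is already monic.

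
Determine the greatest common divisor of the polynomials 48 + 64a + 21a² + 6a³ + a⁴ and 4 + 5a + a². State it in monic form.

4 + 5a + a²

Apply the Euclidean algorithm:
  a⁴ + 6a³ + 21a² + 64a + 48 = (a² + a + 12)(a² + 5a + 4) + (0)
The last nonzero remainder a² + 5a + 4 is already monic.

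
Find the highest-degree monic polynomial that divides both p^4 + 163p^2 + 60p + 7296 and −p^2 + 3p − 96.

p^2 − 3p + 96

Repeated division with remainder:
  p^4 + 163p^2 + 60p + 7296 = (−p^2 − 3p − 76)(−p^2 + 3p − 96) + (0)
Last nonzero remainder: −p^2 + 3p − 96. Dividing through by −1 gives the monic gcd p^2 − 3p + 96.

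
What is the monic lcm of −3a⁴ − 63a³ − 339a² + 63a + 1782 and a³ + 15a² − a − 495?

By polynomial division,
  −3a⁴ − 63a³ − 339a² + 63a + 1782 = (−3a − 18)(a³ + 15a² − a − 495) + (−72a² − 1440a − 7128)
  a³ + 15a² − a − 495 = (−(1/72)a + 5/72)(−72a² − 1440a − 7128) + (0)
Last nonzero remainder: −72a² − 1440a − 7128. Dividing through by −72 gives the monic gcd a² + 20a + 99.
Then lcm(f, g) = f·g / gcd(f, g); expanding and making the result monic gives the answer.

a⁵ + 16a⁴ + 8a³ − 586a² − 489a + 2970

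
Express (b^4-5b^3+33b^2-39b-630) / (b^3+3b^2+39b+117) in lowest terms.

Euclidean algorithm in ℚ[b]:
  b^4-5b^3+33b^2-39b-630 = (b-8)(b^3+3b^2+39b+117) + (18b^2+156b+306)
  b^3+3b^2+39b+117 = ((1/18)b-17/54)(18b^2+156b+306) + ((640/9)b+640/3)
  18b^2+156b+306 = ((81/320)b+459/320)((640/9)b+640/3) + (0)
Last nonzero remainder: (640/9)b+640/3. Dividing through by 640/9 gives the monic gcd b+3.
Cancel b+3 from numerator and denominator to get the reduced form.

(b^3-8b^2+57b-210)/(b^2+39)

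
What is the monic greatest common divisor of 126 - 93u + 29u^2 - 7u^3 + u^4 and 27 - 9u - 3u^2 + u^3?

Euclidean algorithm in ℚ[u]:
  u^4 - 7u^3 + 29u^2 - 93u + 126 = (u - 4)(u^3 - 3u^2 - 9u + 27) + (26u^2 - 156u + 234)
  u^3 - 3u^2 - 9u + 27 = ((1/26)u + 3/26)(26u^2 - 156u + 234) + (0)
Last nonzero remainder: 26u^2 - 156u + 234. Dividing through by 26 gives the monic gcd u^2 - 6u + 9.

9 - 6u + u^2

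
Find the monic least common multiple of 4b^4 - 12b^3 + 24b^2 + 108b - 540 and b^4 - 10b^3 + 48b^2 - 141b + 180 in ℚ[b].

b^5 - 7b^4 + 18b^3 + 3b^2 - 243b + 540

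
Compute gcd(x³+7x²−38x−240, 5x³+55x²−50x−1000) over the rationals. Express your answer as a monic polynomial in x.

x+5

Euclidean algorithm in ℚ[x]:
  x³+7x²−38x−240 = (1/5)(5x³+55x²−50x−1000) + (−4x²−28x−40)
  5x³+55x²−50x−1000 = (−(5/4)x−5)(−4x²−28x−40) + (−240x−1200)
  −4x²−28x−40 = ((1/60)x+1/30)(−240x−1200) + (0)
Last nonzero remainder: −240x−1200. Dividing through by −240 gives the monic gcd x+5.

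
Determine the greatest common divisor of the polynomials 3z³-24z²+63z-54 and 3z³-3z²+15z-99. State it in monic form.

z-3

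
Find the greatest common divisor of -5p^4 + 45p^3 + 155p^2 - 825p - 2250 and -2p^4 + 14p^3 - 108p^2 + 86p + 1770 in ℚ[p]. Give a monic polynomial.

p^2 - 2p - 15

By polynomial division,
  -5p^4 + 45p^3 + 155p^2 - 825p - 2250 = (5/2)(-2p^4 + 14p^3 - 108p^2 + 86p + 1770) + (10p^3 + 425p^2 - 1040p - 6675)
  -2p^4 + 14p^3 - 108p^2 + 86p + 1770 = (-(1/5)p + 99/10)(10p^3 + 425p^2 - 1040p - 6675) + (-(9047/2)p^2 + 9047p + 135705/2)
  10p^3 + 425p^2 - 1040p - 6675 = (-(20/9047)p - 890/9047)(-(9047/2)p^2 + 9047p + 135705/2) + (0)
Last nonzero remainder: -(9047/2)p^2 + 9047p + 135705/2. Dividing through by -9047/2 gives the monic gcd p^2 - 2p - 15.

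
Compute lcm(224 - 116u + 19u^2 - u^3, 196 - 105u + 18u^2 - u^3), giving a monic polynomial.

1568 - 1036u + 249u^2 - 26u^3 + u^4

Apply the Euclidean algorithm:
  -u^3 + 19u^2 - 116u + 224 = (-u^3 + 18u^2 - 105u + 196) + (u^2 - 11u + 28)
  -u^3 + 18u^2 - 105u + 196 = (-u + 7)(u^2 - 11u + 28) + (0)
The last nonzero remainder u^2 - 11u + 28 is already monic.
Then lcm(f, g) = f·g / gcd(f, g); expanding and making the result monic gives the answer.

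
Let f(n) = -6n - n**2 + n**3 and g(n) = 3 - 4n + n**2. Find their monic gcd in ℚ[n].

-3 + n

Repeated division with remainder:
  n**3 - n**2 - 6n = (n + 3)(n**2 - 4n + 3) + (3n - 9)
  n**2 - 4n + 3 = ((1/3)n - 1/3)(3n - 9) + (0)
Last nonzero remainder: 3n - 9. Dividing through by 3 gives the monic gcd n - 3.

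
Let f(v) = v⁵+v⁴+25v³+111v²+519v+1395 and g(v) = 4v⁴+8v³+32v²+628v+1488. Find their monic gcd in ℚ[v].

v³−2v²+16v+93

Apply the Euclidean algorithm:
  v⁵+v⁴+25v³+111v²+519v+1395 = ((1/4)v−1/4)(4v⁴+8v³+32v²+628v+1488) + (19v³−38v²+304v+1767)
  4v⁴+8v³+32v²+628v+1488 = ((4/19)v+16/19)(19v³−38v²+304v+1767) + (0)
Last nonzero remainder: 19v³−38v²+304v+1767. Dividing through by 19 gives the monic gcd v³−2v²+16v+93.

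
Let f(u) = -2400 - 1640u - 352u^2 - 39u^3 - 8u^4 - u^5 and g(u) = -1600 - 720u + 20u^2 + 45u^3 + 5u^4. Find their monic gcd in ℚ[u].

20 + 9u + u^2

Euclidean algorithm in ℚ[u]:
  -u^5 - 8u^4 - 39u^3 - 352u^2 - 1640u - 2400 = (-(1/5)u + 1/5)(5u^4 + 45u^3 + 20u^2 - 720u - 1600) + (-44u^3 - 500u^2 - 1816u - 2080)
  5u^4 + 45u^3 + 20u^2 - 720u - 1600 = (-(5/44)u + 65/242)(-44u^3 - 500u^2 - 1816u - 2080) + (-(6300/121)u^2 - (56700/121)u - 126000/121)
  -44u^3 - 500u^2 - 1816u - 2080 = ((1331/1575)u + 3146/1575)(-(6300/121)u^2 - (56700/121)u - 126000/121) + (0)
Last nonzero remainder: -(6300/121)u^2 - (56700/121)u - 126000/121. Dividing through by -6300/121 gives the monic gcd u^2 + 9u + 20.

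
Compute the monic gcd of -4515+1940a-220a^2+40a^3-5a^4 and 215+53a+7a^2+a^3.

43+2a+a^2

Repeated division with remainder:
  -5a^4+40a^3-220a^2+1940a-4515 = (-5a+75)(a^3+7a^2+53a+215) + (-480a^2-960a-20640)
  a^3+7a^2+53a+215 = (-(1/480)a-1/96)(-480a^2-960a-20640) + (0)
Last nonzero remainder: -480a^2-960a-20640. Dividing through by -480 gives the monic gcd a^2+2a+43.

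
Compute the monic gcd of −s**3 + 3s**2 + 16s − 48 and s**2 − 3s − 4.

Apply the Euclidean algorithm:
  −s**3 + 3s**2 + 16s − 48 = (−s)(s**2 − 3s − 4) + (12s − 48)
  s**2 − 3s − 4 = ((1/12)s + 1/12)(12s − 48) + (0)
Last nonzero remainder: 12s − 48. Dividing through by 12 gives the monic gcd s − 4.

s − 4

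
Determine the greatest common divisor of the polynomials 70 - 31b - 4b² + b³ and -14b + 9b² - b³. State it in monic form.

14 - 9b + b²

Euclidean algorithm in ℚ[b]:
  b³ - 4b² - 31b + 70 = (-1)(-b³ + 9b² - 14b) + (5b² - 45b + 70)
  -b³ + 9b² - 14b = (-(1/5)b)(5b² - 45b + 70) + (0)
Last nonzero remainder: 5b² - 45b + 70. Dividing through by 5 gives the monic gcd b² - 9b + 14.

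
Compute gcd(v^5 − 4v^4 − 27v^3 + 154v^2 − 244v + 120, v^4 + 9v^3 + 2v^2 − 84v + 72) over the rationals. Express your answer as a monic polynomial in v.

v^3 + 3v^2 − 16v + 12

Euclidean algorithm in ℚ[v]:
  v^5 − 4v^4 − 27v^3 + 154v^2 − 244v + 120 = (v − 13)(v^4 + 9v^3 + 2v^2 − 84v + 72) + (88v^3 + 264v^2 − 1408v + 1056)
  v^4 + 9v^3 + 2v^2 − 84v + 72 = ((1/88)v + 3/44)(88v^3 + 264v^2 − 1408v + 1056) + (0)
Last nonzero remainder: 88v^3 + 264v^2 − 1408v + 1056. Dividing through by 88 gives the monic gcd v^3 + 3v^2 − 16v + 12.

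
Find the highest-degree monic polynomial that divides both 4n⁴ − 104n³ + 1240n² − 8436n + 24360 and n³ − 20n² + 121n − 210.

n² − 17n + 70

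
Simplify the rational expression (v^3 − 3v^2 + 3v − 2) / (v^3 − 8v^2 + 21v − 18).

(v^2 − v + 1)/(v^2 − 6v + 9)

Euclidean algorithm in ℚ[v]:
  v^3 − 3v^2 + 3v − 2 = (v^3 − 8v^2 + 21v − 18) + (5v^2 − 18v + 16)
  v^3 − 8v^2 + 21v − 18 = ((1/5)v − 22/25)(5v^2 − 18v + 16) + ((49/25)v − 98/25)
  5v^2 − 18v + 16 = ((125/49)v − 200/49)((49/25)v − 98/25) + (0)
Last nonzero remainder: (49/25)v − 98/25. Dividing through by 49/25 gives the monic gcd v − 2.
Cancel v − 2 from numerator and denominator to get the reduced form.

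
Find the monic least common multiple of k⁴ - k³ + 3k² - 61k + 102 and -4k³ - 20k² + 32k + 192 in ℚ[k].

k⁶ + 7k⁵ + 11k⁴ - 53k³ - 338k² - 160k + 1632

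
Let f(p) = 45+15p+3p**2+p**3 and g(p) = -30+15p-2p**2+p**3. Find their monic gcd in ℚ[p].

Apply the Euclidean algorithm:
  p**3+3p**2+15p+45 = (p**3-2p**2+15p-30) + (5p**2+75)
  p**3-2p**2+15p-30 = ((1/5)p-2/5)(5p**2+75) + (0)
Last nonzero remainder: 5p**2+75. Dividing through by 5 gives the monic gcd p**2+15.

15+p**2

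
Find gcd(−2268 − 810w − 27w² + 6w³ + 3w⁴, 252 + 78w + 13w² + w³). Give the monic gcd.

36 + 6w + w²

Euclidean algorithm in ℚ[w]:
  3w⁴ + 6w³ − 27w² − 810w − 2268 = (3w − 33)(w³ + 13w² + 78w + 252) + (168w² + 1008w + 6048)
  w³ + 13w² + 78w + 252 = ((1/168)w + 1/24)(168w² + 1008w + 6048) + (0)
Last nonzero remainder: 168w² + 1008w + 6048. Dividing through by 168 gives the monic gcd w² + 6w + 36.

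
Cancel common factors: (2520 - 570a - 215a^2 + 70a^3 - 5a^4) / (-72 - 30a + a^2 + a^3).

(-140 + 55a - 5a^2)/(4 + a)

Euclidean algorithm in ℚ[a]:
  -5a^4 + 70a^3 - 215a^2 - 570a + 2520 = (-5a + 75)(a^3 + a^2 - 30a - 72) + (-440a^2 + 1320a + 7920)
  a^3 + a^2 - 30a - 72 = (-(1/440)a - 1/110)(-440a^2 + 1320a + 7920) + (0)
Last nonzero remainder: -440a^2 + 1320a + 7920. Dividing through by -440 gives the monic gcd a^2 - 3a - 18.
Cancel a^2 - 3a - 18 from numerator and denominator to get the reduced form.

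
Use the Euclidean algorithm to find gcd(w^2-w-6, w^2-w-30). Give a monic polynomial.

1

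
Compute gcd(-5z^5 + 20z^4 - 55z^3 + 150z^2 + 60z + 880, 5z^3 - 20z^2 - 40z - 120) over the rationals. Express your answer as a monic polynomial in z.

Euclidean algorithm in ℚ[z]:
  -5z^5 + 20z^4 - 55z^3 + 150z^2 + 60z + 880 = (-z^2 - 19)(5z^3 - 20z^2 - 40z - 120) + (-350z^2 - 700z - 1400)
  5z^3 - 20z^2 - 40z - 120 = (-(1/70)z + 3/35)(-350z^2 - 700z - 1400) + (0)
Last nonzero remainder: -350z^2 - 700z - 1400. Dividing through by -350 gives the monic gcd z^2 + 2z + 4.

z^2 + 2z + 4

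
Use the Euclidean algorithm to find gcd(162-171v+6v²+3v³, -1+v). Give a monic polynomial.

Apply the Euclidean algorithm:
  3v³+6v²-171v+162 = (3v²+9v-162)(v-1) + (0)
The last nonzero remainder v-1 is already monic.

-1+v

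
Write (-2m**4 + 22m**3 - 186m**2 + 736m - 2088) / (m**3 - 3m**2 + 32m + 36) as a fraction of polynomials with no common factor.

Euclidean algorithm in ℚ[m]:
  -2m**4 + 22m**3 - 186m**2 + 736m - 2088 = (-2m + 16)(m**3 - 3m**2 + 32m + 36) + (-74m**2 + 296m - 2664)
  m**3 - 3m**2 + 32m + 36 = (-(1/74)m - 1/74)(-74m**2 + 296m - 2664) + (0)
Last nonzero remainder: -74m**2 + 296m - 2664. Dividing through by -74 gives the monic gcd m**2 - 4m + 36.
Cancel m**2 - 4m + 36 from numerator and denominator to get the reduced form.

(-2m**2 + 14m - 58)/(m + 1)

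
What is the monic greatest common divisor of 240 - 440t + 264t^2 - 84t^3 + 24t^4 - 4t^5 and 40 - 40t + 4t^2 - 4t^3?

-10 + 10t - t^2 + t^3

By polynomial division,
  -4t^5 + 24t^4 - 84t^3 + 264t^2 - 440t + 240 = (t^2 - 5t + 6)(-4t^3 + 4t^2 - 40t + 40) + (0)
Last nonzero remainder: -4t^3 + 4t^2 - 40t + 40. Dividing through by -4 gives the monic gcd t^3 - t^2 + 10t - 10.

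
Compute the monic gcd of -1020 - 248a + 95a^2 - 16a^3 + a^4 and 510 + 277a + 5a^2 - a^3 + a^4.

102 + 35a - 6a^2 + a^3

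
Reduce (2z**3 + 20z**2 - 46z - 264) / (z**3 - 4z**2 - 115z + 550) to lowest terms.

By polynomial division,
  2z**3 + 20z**2 - 46z - 264 = (2)(z**3 - 4z**2 - 115z + 550) + (28z**2 + 184z - 1364)
  z**3 - 4z**2 - 115z + 550 = ((1/28)z - 37/98)(28z**2 + 184z - 1364) + ((156/49)z + 1716/49)
  28z**2 + 184z - 1364 = ((343/39)z - 1519/39)((156/49)z + 1716/49) + (0)
Last nonzero remainder: (156/49)z + 1716/49. Dividing through by 156/49 gives the monic gcd z + 11.
Cancel z + 11 from numerator and denominator to get the reduced form.

(2z**2 - 2z - 24)/(z**2 - 15z + 50)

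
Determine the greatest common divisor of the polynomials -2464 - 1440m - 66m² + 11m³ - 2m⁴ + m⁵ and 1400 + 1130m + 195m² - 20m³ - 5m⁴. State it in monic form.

Euclidean algorithm in ℚ[m]:
  m⁵ - 2m⁴ + 11m³ - 66m² - 1440m - 2464 = (-(1/5)m + 6/5)(-5m⁴ - 20m³ + 195m² + 1130m + 1400) + (74m³ - 74m² - 2516m - 4144)
  -5m⁴ - 20m³ + 195m² + 1130m + 1400 = (-(5/74)m - 25/74)(74m³ - 74m² - 2516m - 4144) + (0)
Last nonzero remainder: 74m³ - 74m² - 2516m - 4144. Dividing through by 74 gives the monic gcd m³ - m² - 34m - 56.

-56 - 34m - m² + m³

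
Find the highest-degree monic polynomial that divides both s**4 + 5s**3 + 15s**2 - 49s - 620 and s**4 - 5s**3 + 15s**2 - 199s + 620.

Apply the Euclidean algorithm:
  s**4 + 5s**3 + 15s**2 - 49s - 620 = (s**4 - 5s**3 + 15s**2 - 199s + 620) + (10s**3 + 150s - 1240)
  s**4 - 5s**3 + 15s**2 - 199s + 620 = ((1/10)s - 1/2)(10s**3 + 150s - 1240) + (0)
Last nonzero remainder: 10s**3 + 150s - 1240. Dividing through by 10 gives the monic gcd s**3 + 15s - 124.

s**3 + 15s - 124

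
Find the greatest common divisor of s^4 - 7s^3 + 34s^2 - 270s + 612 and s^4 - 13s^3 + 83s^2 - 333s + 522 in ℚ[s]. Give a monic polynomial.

By polynomial division,
  s^4 - 7s^3 + 34s^2 - 270s + 612 = (s^4 - 13s^3 + 83s^2 - 333s + 522) + (6s^3 - 49s^2 + 63s + 90)
  s^4 - 13s^3 + 83s^2 - 333s + 522 = ((1/6)s - 29/36)(6s^3 - 49s^2 + 63s + 90) + ((1189/36)s^2 - (1189/4)s + 1189/2)
  6s^3 - 49s^2 + 63s + 90 = ((216/1189)s + 180/1189)((1189/36)s^2 - (1189/4)s + 1189/2) + (0)
Last nonzero remainder: (1189/36)s^2 - (1189/4)s + 1189/2. Dividing through by 1189/36 gives the monic gcd s^2 - 9s + 18.

s^2 - 9s + 18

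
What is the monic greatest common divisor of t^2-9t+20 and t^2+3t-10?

Repeated division with remainder:
  t^2-9t+20 = (t^2+3t-10) + (-12t+30)
  t^2+3t-10 = (-(1/12)t-11/24)(-12t+30) + (15/4)
  -12t+30 = (-(16/5)t+8)(15/4) + (0)
The last nonzero remainder is the constant 15/4, so the polynomials are coprime and gcd = 1.

1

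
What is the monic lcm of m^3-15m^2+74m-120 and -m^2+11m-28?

m^4-22m^3+179m^2-638m+840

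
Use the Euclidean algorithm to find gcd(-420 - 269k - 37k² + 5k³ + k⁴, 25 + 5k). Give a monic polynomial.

By polynomial division,
  k⁴ + 5k³ - 37k² - 269k - 420 = ((1/5)k³ - (37/5)k - 84/5)(5k + 25) + (0)
Last nonzero remainder: 5k + 25. Dividing through by 5 gives the monic gcd k + 5.

5 + k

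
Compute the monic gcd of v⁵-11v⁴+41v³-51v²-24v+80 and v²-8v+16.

v²-8v+16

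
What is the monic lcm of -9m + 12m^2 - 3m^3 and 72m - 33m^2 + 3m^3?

Apply the Euclidean algorithm:
  -3m^3 + 12m^2 - 9m = (-1)(3m^3 - 33m^2 + 72m) + (-21m^2 + 63m)
  3m^3 - 33m^2 + 72m = (-(1/7)m + 8/7)(-21m^2 + 63m) + (0)
Last nonzero remainder: -21m^2 + 63m. Dividing through by -21 gives the monic gcd m^2 - 3m.
Then lcm(f, g) = f·g / gcd(f, g); expanding and making the result monic gives the answer.

-24m + 35m^2 - 12m^3 + m^4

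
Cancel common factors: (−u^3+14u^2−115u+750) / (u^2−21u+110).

By polynomial division,
  −u^3+14u^2−115u+750 = (−u−7)(u^2−21u+110) + (−152u+1520)
  u^2−21u+110 = (−(1/152)u+11/152)(−152u+1520) + (0)
Last nonzero remainder: −152u+1520. Dividing through by −152 gives the monic gcd u−10.
Cancel u−10 from numerator and denominator to get the reduced form.

(−u^2+4u−75)/(u−11)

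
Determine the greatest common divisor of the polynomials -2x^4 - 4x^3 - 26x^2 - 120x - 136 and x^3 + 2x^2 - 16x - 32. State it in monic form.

x + 2

By polynomial division,
  -2x^4 - 4x^3 - 26x^2 - 120x - 136 = (-2x)(x^3 + 2x^2 - 16x - 32) + (-58x^2 - 184x - 136)
  x^3 + 2x^2 - 16x - 32 = (-(1/58)x + 17/841)(-58x^2 - 184x - 136) + (-(12300/841)x - 24600/841)
  -58x^2 - 184x - 136 = ((24389/6150)x + 14297/3075)(-(12300/841)x - 24600/841) + (0)
Last nonzero remainder: -(12300/841)x - 24600/841. Dividing through by -12300/841 gives the monic gcd x + 2.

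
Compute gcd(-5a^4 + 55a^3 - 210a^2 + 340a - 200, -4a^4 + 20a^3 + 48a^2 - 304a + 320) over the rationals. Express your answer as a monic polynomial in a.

By polynomial division,
  -5a^4 + 55a^3 - 210a^2 + 340a - 200 = (5/4)(-4a^4 + 20a^3 + 48a^2 - 304a + 320) + (30a^3 - 270a^2 + 720a - 600)
  -4a^4 + 20a^3 + 48a^2 - 304a + 320 = (-(2/15)a - 8/15)(30a^3 - 270a^2 + 720a - 600) + (0)
Last nonzero remainder: 30a^3 - 270a^2 + 720a - 600. Dividing through by 30 gives the monic gcd a^3 - 9a^2 + 24a - 20.

a^3 - 9a^2 + 24a - 20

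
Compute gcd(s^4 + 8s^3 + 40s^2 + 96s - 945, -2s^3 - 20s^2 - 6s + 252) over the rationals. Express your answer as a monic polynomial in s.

s^2 + 4s - 21

Repeated division with remainder:
  s^4 + 8s^3 + 40s^2 + 96s - 945 = (-(1/2)s + 1)(-2s^3 - 20s^2 - 6s + 252) + (57s^2 + 228s - 1197)
  -2s^3 - 20s^2 - 6s + 252 = (-(2/57)s - 4/19)(57s^2 + 228s - 1197) + (0)
Last nonzero remainder: 57s^2 + 228s - 1197. Dividing through by 57 gives the monic gcd s^2 + 4s - 21.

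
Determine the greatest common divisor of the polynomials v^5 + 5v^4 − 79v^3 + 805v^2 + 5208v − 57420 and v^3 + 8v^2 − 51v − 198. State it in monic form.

v^2 + 5v − 66

By polynomial division,
  v^5 + 5v^4 − 79v^3 + 805v^2 + 5208v − 57420 = (v^2 − 3v − 4)(v^3 + 8v^2 − 51v − 198) + (882v^2 + 4410v − 58212)
  v^3 + 8v^2 − 51v − 198 = ((1/882)v + 1/294)(882v^2 + 4410v − 58212) + (0)
Last nonzero remainder: 882v^2 + 4410v − 58212. Dividing through by 882 gives the monic gcd v^2 + 5v − 66.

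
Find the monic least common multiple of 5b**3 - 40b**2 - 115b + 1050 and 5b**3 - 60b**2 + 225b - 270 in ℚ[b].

b**5 - 14b**4 + 34b**3 + 276b**2 - 1467b + 1890

Apply the Euclidean algorithm:
  5b**3 - 40b**2 - 115b + 1050 = (5b**3 - 60b**2 + 225b - 270) + (20b**2 - 340b + 1320)
  5b**3 - 60b**2 + 225b - 270 = ((1/4)b + 5/4)(20b**2 - 340b + 1320) + (320b - 1920)
  20b**2 - 340b + 1320 = ((1/16)b - 11/16)(320b - 1920) + (0)
Last nonzero remainder: 320b - 1920. Dividing through by 320 gives the monic gcd b - 6.
Then lcm(f, g) = f·g / gcd(f, g); expanding and making the result monic gives the answer.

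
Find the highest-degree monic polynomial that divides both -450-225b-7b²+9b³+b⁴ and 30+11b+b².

30+11b+b²

Apply the Euclidean algorithm:
  b⁴+9b³-7b²-225b-450 = (b²-2b-15)(b²+11b+30) + (0)
The last nonzero remainder b²+11b+30 is already monic.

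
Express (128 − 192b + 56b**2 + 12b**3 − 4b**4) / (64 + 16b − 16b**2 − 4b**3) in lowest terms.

By polynomial division,
  −4b**4 + 12b**3 + 56b**2 − 192b + 128 = (b − 7)(−4b**3 − 16b**2 + 16b + 64) + (−72b**2 − 144b + 576)
  −4b**3 − 16b**2 + 16b + 64 = ((1/18)b + 1/9)(−72b**2 − 144b + 576) + (0)
Last nonzero remainder: −72b**2 − 144b + 576. Dividing through by −72 gives the monic gcd b**2 + 2b − 8.
Cancel b**2 + 2b − 8 from numerator and denominator to get the reduced form.

(4 − 5b + b**2)/(2 + b)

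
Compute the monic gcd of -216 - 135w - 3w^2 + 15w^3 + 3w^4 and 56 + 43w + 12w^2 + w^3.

Euclidean algorithm in ℚ[w]:
  3w^4 + 15w^3 - 3w^2 - 135w - 216 = (3w - 21)(w^3 + 12w^2 + 43w + 56) + (120w^2 + 600w + 960)
  w^3 + 12w^2 + 43w + 56 = ((1/120)w + 7/120)(120w^2 + 600w + 960) + (0)
Last nonzero remainder: 120w^2 + 600w + 960. Dividing through by 120 gives the monic gcd w^2 + 5w + 8.

8 + 5w + w^2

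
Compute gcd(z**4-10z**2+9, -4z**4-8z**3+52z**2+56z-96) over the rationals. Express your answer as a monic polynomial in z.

z**2-4z+3

Apply the Euclidean algorithm:
  z**4-10z**2+9 = (-1/4)(-4z**4-8z**3+52z**2+56z-96) + (-2z**3+3z**2+14z-15)
  -4z**4-8z**3+52z**2+56z-96 = (2z+7)(-2z**3+3z**2+14z-15) + (3z**2-12z+9)
  -2z**3+3z**2+14z-15 = (-(2/3)z-5/3)(3z**2-12z+9) + (0)
Last nonzero remainder: 3z**2-12z+9. Dividing through by 3 gives the monic gcd z**2-4z+3.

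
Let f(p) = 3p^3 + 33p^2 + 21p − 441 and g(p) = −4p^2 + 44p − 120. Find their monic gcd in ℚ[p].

1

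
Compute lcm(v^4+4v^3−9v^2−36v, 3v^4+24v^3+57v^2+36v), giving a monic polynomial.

v^5+5v^4−5v^3−45v^2−36v

Repeated division with remainder:
  v^4+4v^3−9v^2−36v = (1/3)(3v^4+24v^3+57v^2+36v) + (−4v^3−28v^2−48v)
  3v^4+24v^3+57v^2+36v = (−(3/4)v−3/4)(−4v^3−28v^2−48v) + (0)
Last nonzero remainder: −4v^3−28v^2−48v. Dividing through by −4 gives the monic gcd v^3+7v^2+12v.
Then lcm(f, g) = f·g / gcd(f, g); expanding and making the result monic gives the answer.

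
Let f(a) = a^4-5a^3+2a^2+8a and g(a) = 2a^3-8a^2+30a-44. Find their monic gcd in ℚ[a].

Apply the Euclidean algorithm:
  a^4-5a^3+2a^2+8a = ((1/2)a-1/2)(2a^3-8a^2+30a-44) + (-17a^2+45a-22)
  2a^3-8a^2+30a-44 = (-(2/17)a+46/289)(-17a^2+45a-22) + ((5852/289)a-11704/289)
  -17a^2+45a-22 = (-(4913/5852)a+289/532)((5852/289)a-11704/289) + (0)
Last nonzero remainder: (5852/289)a-11704/289. Dividing through by 5852/289 gives the monic gcd a-2.

a-2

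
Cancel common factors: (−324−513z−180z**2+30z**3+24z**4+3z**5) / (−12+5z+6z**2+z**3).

(−27−27z+3z**2+3z**3)/(−1+z)

By polynomial division,
  3z**5+24z**4+30z**3−180z**2−513z−324 = (3z**2+6z−21)(z**3+6z**2+5z−12) + (−48z**2−336z−576)
  z**3+6z**2+5z−12 = (−(1/48)z+1/48)(−48z**2−336z−576) + (0)
Last nonzero remainder: −48z**2−336z−576. Dividing through by −48 gives the monic gcd z**2+7z+12.
Cancel z**2+7z+12 from numerator and denominator to get the reduced form.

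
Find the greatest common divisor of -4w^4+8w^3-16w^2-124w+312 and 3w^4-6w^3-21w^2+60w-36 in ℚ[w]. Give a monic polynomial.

w^2+w-6

By polynomial division,
  -4w^4+8w^3-16w^2-124w+312 = (-4/3)(3w^4-6w^3-21w^2+60w-36) + (-44w^2-44w+264)
  3w^4-6w^3-21w^2+60w-36 = (-(3/44)w^2+(9/44)w-3/22)(-44w^2-44w+264) + (0)
Last nonzero remainder: -44w^2-44w+264. Dividing through by -44 gives the monic gcd w^2+w-6.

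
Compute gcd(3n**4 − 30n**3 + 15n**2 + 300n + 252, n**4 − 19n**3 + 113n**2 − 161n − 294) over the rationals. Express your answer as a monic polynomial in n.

Repeated division with remainder:
  3n**4 − 30n**3 + 15n**2 + 300n + 252 = (3)(n**4 − 19n**3 + 113n**2 − 161n − 294) + (27n**3 − 324n**2 + 783n + 1134)
  n**4 − 19n**3 + 113n**2 − 161n − 294 = ((1/27)n − 7/27)(27n**3 − 324n**2 + 783n + 1134) + (0)
Last nonzero remainder: 27n**3 − 324n**2 + 783n + 1134. Dividing through by 27 gives the monic gcd n**3 − 12n**2 + 29n + 42.

n**3 − 12n**2 + 29n + 42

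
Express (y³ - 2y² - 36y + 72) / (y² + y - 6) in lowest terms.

By polynomial division,
  y³ - 2y² - 36y + 72 = (y - 3)(y² + y - 6) + (-27y + 54)
  y² + y - 6 = (-(1/27)y - 1/9)(-27y + 54) + (0)
Last nonzero remainder: -27y + 54. Dividing through by -27 gives the monic gcd y - 2.
Cancel y - 2 from numerator and denominator to get the reduced form.

(y² - 36)/(y + 3)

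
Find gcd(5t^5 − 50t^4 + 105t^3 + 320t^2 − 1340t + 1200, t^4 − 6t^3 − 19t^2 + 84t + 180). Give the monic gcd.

Euclidean algorithm in ℚ[t]:
  5t^5 − 50t^4 + 105t^3 + 320t^2 − 1340t + 1200 = (5t − 20)(t^4 − 6t^3 − 19t^2 + 84t + 180) + (80t^3 − 480t^2 − 560t + 4800)
  t^4 − 6t^3 − 19t^2 + 84t + 180 = ((1/80)t)(80t^3 − 480t^2 − 560t + 4800) + (−12t^2 + 24t + 180)
  80t^3 − 480t^2 − 560t + 4800 = (−(20/3)t + 80/3)(−12t^2 + 24t + 180) + (0)
Last nonzero remainder: −12t^2 + 24t + 180. Dividing through by −12 gives the monic gcd t^2 − 2t − 15.

t^2 − 2t − 15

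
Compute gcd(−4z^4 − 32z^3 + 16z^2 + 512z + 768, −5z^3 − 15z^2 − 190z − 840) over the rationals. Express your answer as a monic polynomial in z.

z + 4

By polynomial division,
  −4z^4 − 32z^3 + 16z^2 + 512z + 768 = ((4/5)z + 4)(−5z^3 − 15z^2 − 190z − 840) + (228z^2 + 1944z + 4128)
  −5z^3 − 15z^2 − 190z − 840 = (−(5/228)z + 175/1444)(228z^2 + 1944z + 4128) + (−(120960/361)z − 483840/361)
  228z^2 + 1944z + 4128 = (−(6859/10080)z − 15523/5040)(−(120960/361)z − 483840/361) + (0)
Last nonzero remainder: −(120960/361)z − 483840/361. Dividing through by −120960/361 gives the monic gcd z + 4.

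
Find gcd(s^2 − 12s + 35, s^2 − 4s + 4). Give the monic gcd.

By polynomial division,
  s^2 − 12s + 35 = (s^2 − 4s + 4) + (−8s + 31)
  s^2 − 4s + 4 = (−(1/8)s + 1/64)(−8s + 31) + (225/64)
  −8s + 31 = (−(512/225)s + 1984/225)(225/64) + (0)
The last nonzero remainder is the constant 225/64, so the polynomials are coprime and gcd = 1.

1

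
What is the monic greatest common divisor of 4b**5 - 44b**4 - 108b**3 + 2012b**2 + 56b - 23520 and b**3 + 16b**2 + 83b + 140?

b**2 + 9b + 20

By polynomial division,
  4b**5 - 44b**4 - 108b**3 + 2012b**2 + 56b - 23520 = (4b**2 - 108b + 1288)(b**3 + 16b**2 + 83b + 140) + (-10192b**2 - 91728b - 203840)
  b**3 + 16b**2 + 83b + 140 = (-(1/10192)b - 1/1456)(-10192b**2 - 91728b - 203840) + (0)
Last nonzero remainder: -10192b**2 - 91728b - 203840. Dividing through by -10192 gives the monic gcd b**2 + 9b + 20.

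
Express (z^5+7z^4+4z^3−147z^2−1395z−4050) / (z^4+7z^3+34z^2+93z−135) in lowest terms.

Repeated division with remainder:
  z^5+7z^4+4z^3−147z^2−1395z−4050 = (z)(z^4+7z^3+34z^2+93z−135) + (−30z^3−240z^2−1260z−4050)
  z^4+7z^3+34z^2+93z−135 = (−(1/30)z+1/30)(−30z^3−240z^2−1260z−4050) + (0)
Last nonzero remainder: −30z^3−240z^2−1260z−4050. Dividing through by −30 gives the monic gcd z^3+8z^2+42z+135.
Cancel z^3+8z^2+42z+135 from numerator and denominator to get the reduced form.

(z^2−z−30)/(z−1)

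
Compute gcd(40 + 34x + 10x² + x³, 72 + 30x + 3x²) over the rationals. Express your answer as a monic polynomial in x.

Apply the Euclidean algorithm:
  x³ + 10x² + 34x + 40 = ((1/3)x)(3x² + 30x + 72) + (10x + 40)
  3x² + 30x + 72 = ((3/10)x + 9/5)(10x + 40) + (0)
Last nonzero remainder: 10x + 40. Dividing through by 10 gives the monic gcd x + 4.

4 + x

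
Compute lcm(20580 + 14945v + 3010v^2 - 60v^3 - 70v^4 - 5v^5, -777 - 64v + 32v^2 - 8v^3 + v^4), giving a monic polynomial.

By polynomial division,
  -5v^5 - 70v^4 - 60v^3 + 3010v^2 + 14945v + 20580 = (-5v - 110)(v^4 - 8v^3 + 32v^2 - 64v - 777) + (-780v^3 + 6210v^2 + 4020v - 64890)
  v^4 - 8v^3 + 32v^2 - 64v - 777 = (-(1/780)v + 1/20280)(-780v^3 + 6210v^2 + 4020v - 64890) + ((24909/676)v^2 - (24909/169)v - 523089/676)
  -780v^3 + 6210v^2 + 4020v - 64890 = (-(175760/8303)v + 696280/8303)((24909/676)v^2 - (24909/169)v - 523089/676) + (0)
Last nonzero remainder: (24909/676)v^2 - (24909/169)v - 523089/676. Dividing through by 24909/676 gives the monic gcd v^2 - 4v - 21.
Then lcm(f, g) = f·g / gcd(f, g); expanding and making the result monic gives the answer.

-152292 - 94129v - 14434v^2 - 137v^3 - 132v^4 - 7v^5 + 10v^6 + v^7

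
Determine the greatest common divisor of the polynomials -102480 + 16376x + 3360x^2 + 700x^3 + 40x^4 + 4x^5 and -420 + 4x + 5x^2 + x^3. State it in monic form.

Euclidean algorithm in ℚ[x]:
  4x^5 + 40x^4 + 700x^3 + 3360x^2 + 16376x - 102480 = (4x^2 + 20x + 584)(x^3 + 5x^2 + 4x - 420) + (2040x^2 + 22440x + 142800)
  x^3 + 5x^2 + 4x - 420 = ((1/2040)x - 1/340)(2040x^2 + 22440x + 142800) + (0)
Last nonzero remainder: 2040x^2 + 22440x + 142800. Dividing through by 2040 gives the monic gcd x^2 + 11x + 70.

70 + 11x + x^2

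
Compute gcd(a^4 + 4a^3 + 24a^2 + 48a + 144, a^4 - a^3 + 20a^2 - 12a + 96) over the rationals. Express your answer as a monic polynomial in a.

a^2 + 12

By polynomial division,
  a^4 + 4a^3 + 24a^2 + 48a + 144 = (a^4 - a^3 + 20a^2 - 12a + 96) + (5a^3 + 4a^2 + 60a + 48)
  a^4 - a^3 + 20a^2 - 12a + 96 = ((1/5)a - 9/25)(5a^3 + 4a^2 + 60a + 48) + ((236/25)a^2 + 2832/25)
  5a^3 + 4a^2 + 60a + 48 = ((125/236)a + 25/59)((236/25)a^2 + 2832/25) + (0)
Last nonzero remainder: (236/25)a^2 + 2832/25. Dividing through by 236/25 gives the monic gcd a^2 + 12.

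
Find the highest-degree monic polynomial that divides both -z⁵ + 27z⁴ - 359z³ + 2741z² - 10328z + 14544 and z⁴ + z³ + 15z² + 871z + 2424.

Apply the Euclidean algorithm:
  -z⁵ + 27z⁴ - 359z³ + 2741z² - 10328z + 14544 = (-z + 28)(z⁴ + z³ + 15z² + 871z + 2424) + (-372z³ + 3192z² - 32292z - 53328)
  z⁴ + z³ + 15z² + 871z + 2424 = (-(1/372)z - 99/3844)(-372z³ + 3192z² - 32292z - 53328) + ((9996/961)z² - (99960/961)z + 1009596/961)
  -372z³ + 3192z² - 32292z - 53328 = (-(29791/833)z - 42284/833)((9996/961)z² - (99960/961)z + 1009596/961) + (0)
Last nonzero remainder: (9996/961)z² - (99960/961)z + 1009596/961. Dividing through by 9996/961 gives the monic gcd z² - 10z + 101.

z² - 10z + 101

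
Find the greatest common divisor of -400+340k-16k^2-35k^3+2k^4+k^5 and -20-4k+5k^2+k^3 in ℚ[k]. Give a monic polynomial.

Repeated division with remainder:
  k^5+2k^4-35k^3-16k^2+340k-400 = (k^2-3k-16)(k^3+5k^2-4k-20) + (72k^2+216k-720)
  k^3+5k^2-4k-20 = ((1/72)k+1/36)(72k^2+216k-720) + (0)
Last nonzero remainder: 72k^2+216k-720. Dividing through by 72 gives the monic gcd k^2+3k-10.

-10+3k+k^2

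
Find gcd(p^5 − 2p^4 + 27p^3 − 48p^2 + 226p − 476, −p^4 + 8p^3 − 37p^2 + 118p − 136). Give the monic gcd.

By polynomial division,
  p^5 − 2p^4 + 27p^3 − 48p^2 + 226p − 476 = (−p − 6)(−p^4 + 8p^3 − 37p^2 + 118p − 136) + (38p^3 − 152p^2 + 798p − 1292)
  −p^4 + 8p^3 − 37p^2 + 118p − 136 = (−(1/38)p + 2/19)(38p^3 − 152p^2 + 798p − 1292) + (0)
Last nonzero remainder: 38p^3 − 152p^2 + 798p − 1292. Dividing through by 38 gives the monic gcd p^3 − 4p^2 + 21p − 34.

p^3 − 4p^2 + 21p − 34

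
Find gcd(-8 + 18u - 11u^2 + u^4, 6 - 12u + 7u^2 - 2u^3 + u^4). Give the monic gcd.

1 - 2u + u^2

By polynomial division,
  u^4 - 11u^2 + 18u - 8 = (u^4 - 2u^3 + 7u^2 - 12u + 6) + (2u^3 - 18u^2 + 30u - 14)
  u^4 - 2u^3 + 7u^2 - 12u + 6 = ((1/2)u + 7/2)(2u^3 - 18u^2 + 30u - 14) + (55u^2 - 110u + 55)
  2u^3 - 18u^2 + 30u - 14 = ((2/55)u - 14/55)(55u^2 - 110u + 55) + (0)
Last nonzero remainder: 55u^2 - 110u + 55. Dividing through by 55 gives the monic gcd u^2 - 2u + 1.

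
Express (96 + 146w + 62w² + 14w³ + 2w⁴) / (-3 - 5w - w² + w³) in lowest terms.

Apply the Euclidean algorithm:
  2w⁴ + 14w³ + 62w² + 146w + 96 = (2w + 16)(w³ - w² - 5w - 3) + (88w² + 232w + 144)
  w³ - w² - 5w - 3 = ((1/88)w - 5/121)(88w² + 232w + 144) + ((357/121)w + 357/121)
  88w² + 232w + 144 = ((10648/357)w + 5808/119)((357/121)w + 357/121) + (0)
Last nonzero remainder: (357/121)w + 357/121. Dividing through by 357/121 gives the monic gcd w + 1.
Cancel w + 1 from numerator and denominator to get the reduced form.

(96 + 50w + 12w² + 2w³)/(-3 - 2w + w²)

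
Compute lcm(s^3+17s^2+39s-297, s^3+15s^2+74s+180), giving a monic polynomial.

s^5+23s^4+161s^3+277s^2-1002s-5940

Euclidean algorithm in ℚ[s]:
  s^3+17s^2+39s-297 = (s^3+15s^2+74s+180) + (2s^2-35s-477)
  s^3+15s^2+74s+180 = ((1/2)s+65/4)(2s^2-35s-477) + ((3525/4)s+31725/4)
  2s^2-35s-477 = ((8/3525)s-212/3525)((3525/4)s+31725/4) + (0)
Last nonzero remainder: (3525/4)s+31725/4. Dividing through by 3525/4 gives the monic gcd s+9.
Then lcm(f, g) = f·g / gcd(f, g); expanding and making the result monic gives the answer.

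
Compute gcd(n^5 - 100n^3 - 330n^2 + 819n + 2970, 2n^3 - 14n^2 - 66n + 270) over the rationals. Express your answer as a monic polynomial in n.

Apply the Euclidean algorithm:
  n^5 - 100n^3 - 330n^2 + 819n + 2970 = ((1/2)n^2 + (7/2)n - 9)(2n^3 - 14n^2 - 66n + 270) + (-360n^2 - 720n + 5400)
  2n^3 - 14n^2 - 66n + 270 = (-(1/180)n + 1/20)(-360n^2 - 720n + 5400) + (0)
Last nonzero remainder: -360n^2 - 720n + 5400. Dividing through by -360 gives the monic gcd n^2 + 2n - 15.

n^2 + 2n - 15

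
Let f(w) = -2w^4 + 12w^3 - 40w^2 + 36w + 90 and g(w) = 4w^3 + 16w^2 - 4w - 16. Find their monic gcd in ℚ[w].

Apply the Euclidean algorithm:
  -2w^4 + 12w^3 - 40w^2 + 36w + 90 = (-(1/2)w + 5)(4w^3 + 16w^2 - 4w - 16) + (-122w^2 + 48w + 170)
  4w^3 + 16w^2 - 4w - 16 = (-(2/61)w - 536/3721)(-122w^2 + 48w + 170) + ((31584/3721)w + 31584/3721)
  -122w^2 + 48w + 170 = (-(226981/15792)w + 316285/15792)((31584/3721)w + 31584/3721) + (0)
Last nonzero remainder: (31584/3721)w + 31584/3721. Dividing through by 31584/3721 gives the monic gcd w + 1.

w + 1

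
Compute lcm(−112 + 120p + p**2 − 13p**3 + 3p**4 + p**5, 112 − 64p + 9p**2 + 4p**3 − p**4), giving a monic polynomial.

448 − 592p + 116p**2 + 53p**3 − 25p**4 − p**5 + p**6

By polynomial division,
  p**5 + 3p**4 − 13p**3 + p**2 + 120p − 112 = (−p − 7)(−p**4 + 4p**3 + 9p**2 − 64p + 112) + (24p**3 − 216p + 672)
  −p**4 + 4p**3 + 9p**2 − 64p + 112 = (−(1/24)p + 1/6)(24p**3 − 216p + 672) + (0)
Last nonzero remainder: 24p**3 − 216p + 672. Dividing through by 24 gives the monic gcd p**3 − 9p + 28.
Then lcm(f, g) = f·g / gcd(f, g); expanding and making the result monic gives the answer.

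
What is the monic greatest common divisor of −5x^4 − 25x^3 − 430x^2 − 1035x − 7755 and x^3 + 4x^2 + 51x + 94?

Euclidean algorithm in ℚ[x]:
  −5x^4 − 25x^3 − 430x^2 − 1035x − 7755 = (−5x − 5)(x^3 + 4x^2 + 51x + 94) + (−155x^2 − 310x − 7285)
  x^3 + 4x^2 + 51x + 94 = (−(1/155)x − 2/155)(−155x^2 − 310x − 7285) + (0)
Last nonzero remainder: −155x^2 − 310x − 7285. Dividing through by −155 gives the monic gcd x^2 + 2x + 47.

x^2 + 2x + 47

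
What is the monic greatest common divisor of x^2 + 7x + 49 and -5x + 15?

1

Euclidean algorithm in ℚ[x]:
  x^2 + 7x + 49 = (-(1/5)x - 2)(-5x + 15) + (79)
  -5x + 15 = (-(5/79)x + 15/79)(79) + (0)
The last nonzero remainder is the constant 79, so the polynomials are coprime and gcd = 1.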